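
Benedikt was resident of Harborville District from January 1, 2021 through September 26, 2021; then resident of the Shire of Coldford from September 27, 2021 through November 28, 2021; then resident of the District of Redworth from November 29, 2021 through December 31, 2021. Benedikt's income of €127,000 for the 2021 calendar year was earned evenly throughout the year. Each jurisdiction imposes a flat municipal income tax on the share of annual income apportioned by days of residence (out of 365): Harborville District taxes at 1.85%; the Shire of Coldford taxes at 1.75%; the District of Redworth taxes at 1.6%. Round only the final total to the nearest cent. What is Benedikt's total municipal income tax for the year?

€2,298.87

Harborville District, January 1 – September 26, 2021: 269 days → €127,000 × 1.85% × 269/365 = €1,731.5493
The Shire of Coldford, September 27 – November 28, 2021: 63 days → €127,000 × 1.75% × 63/365 = €383.6096
The District of Redworth, November 29 – December 31, 2021: 33 days → €127,000 × 1.6% × 33/365 = €183.7151
Total = €2,298.8740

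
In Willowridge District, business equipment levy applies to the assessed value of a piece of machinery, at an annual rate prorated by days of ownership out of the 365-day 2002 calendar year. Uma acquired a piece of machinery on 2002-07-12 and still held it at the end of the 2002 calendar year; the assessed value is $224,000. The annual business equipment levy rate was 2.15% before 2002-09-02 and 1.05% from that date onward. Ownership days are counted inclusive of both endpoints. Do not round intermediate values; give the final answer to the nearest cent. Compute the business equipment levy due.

$1,465.82

2002-07-12 to 2002-09-01: 52 days at 2.15% → $224,000 × 2.15% × 52/365 = $686.1151
2002-09-02 to 2002-12-31: 121 days at 1.05% → $224,000 × 1.05% × 121/365 = $779.7041
Total = $1,465.8192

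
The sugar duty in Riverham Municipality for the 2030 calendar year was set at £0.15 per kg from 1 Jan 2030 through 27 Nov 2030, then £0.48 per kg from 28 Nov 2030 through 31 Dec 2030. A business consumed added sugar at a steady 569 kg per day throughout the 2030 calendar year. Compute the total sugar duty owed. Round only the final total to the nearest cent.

1 Jan – 27 Nov 2030: 331 days × 569 kg/day = 188,339 kg at £0.15/kg → £28,250.85
28 Nov – 31 Dec 2030: 34 days × 569 kg/day = 19,346 kg at £0.48/kg → £9,286.08

£37,536.93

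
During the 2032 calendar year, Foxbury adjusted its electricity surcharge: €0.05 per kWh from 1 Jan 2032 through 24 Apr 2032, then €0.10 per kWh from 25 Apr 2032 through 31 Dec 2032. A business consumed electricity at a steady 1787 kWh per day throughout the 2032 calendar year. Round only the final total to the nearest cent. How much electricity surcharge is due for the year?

1 Jan – 24 Apr 2032: 115 days × 1787 kWh/day = 205,505 kWh at €0.05/kWh → €10,275.25
25 Apr – 31 Dec 2032: 251 days × 1787 kWh/day = 448,537 kWh at €0.10/kWh → €44,853.70

€55,128.95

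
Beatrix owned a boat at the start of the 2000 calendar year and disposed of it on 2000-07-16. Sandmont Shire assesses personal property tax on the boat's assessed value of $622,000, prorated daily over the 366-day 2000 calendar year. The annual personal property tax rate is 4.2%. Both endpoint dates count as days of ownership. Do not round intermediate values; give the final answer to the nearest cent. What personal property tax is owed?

Days held (2000-01-01 to 2000-07-16): 198 out of 366
Tax = $622,000 × 4.2% × 198/366 = $14,132.6557

$14,132.66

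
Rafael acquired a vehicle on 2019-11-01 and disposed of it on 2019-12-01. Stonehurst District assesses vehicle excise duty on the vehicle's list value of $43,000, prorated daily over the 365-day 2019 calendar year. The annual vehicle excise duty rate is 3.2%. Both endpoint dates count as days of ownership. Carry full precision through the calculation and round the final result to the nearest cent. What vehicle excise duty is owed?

Days held (2019-11-01 to 2019-12-01): 31 out of 365
Tax = $43,000 × 3.2% × 31/365 = $116.8658

$116.87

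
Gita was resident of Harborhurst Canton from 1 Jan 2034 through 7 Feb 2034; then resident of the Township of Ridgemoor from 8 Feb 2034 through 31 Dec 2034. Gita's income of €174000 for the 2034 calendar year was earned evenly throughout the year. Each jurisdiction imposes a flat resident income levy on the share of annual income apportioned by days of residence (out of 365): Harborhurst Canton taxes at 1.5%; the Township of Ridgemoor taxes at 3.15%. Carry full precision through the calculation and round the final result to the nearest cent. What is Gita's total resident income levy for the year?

€5182.10

Harborhurst Canton, 1 Jan – 7 Feb 2034: 38 days → €174000 × 1.5% × 38/365 = €271.7260
The Township of Ridgemoor, 8 Feb – 31 Dec 2034: 327 days → €174000 × 3.15% × 327/365 = €4910.3753
Total = €5182.1014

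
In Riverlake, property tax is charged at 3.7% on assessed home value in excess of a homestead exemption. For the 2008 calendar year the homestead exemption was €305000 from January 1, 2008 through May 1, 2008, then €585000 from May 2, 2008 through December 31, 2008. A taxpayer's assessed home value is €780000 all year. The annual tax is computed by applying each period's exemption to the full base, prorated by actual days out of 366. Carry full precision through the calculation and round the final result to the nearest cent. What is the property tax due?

€10668.33

January 1 – May 1, 2008: 122 days, exemption €305000 → (€780000 − €305000) × 3.7% × 122/366 = €5858.3333
May 2 – December 31, 2008: 244 days, exemption €585000 → (€780000 − €585000) × 3.7% × 244/366 = €4810.0000
Total = €10668.3333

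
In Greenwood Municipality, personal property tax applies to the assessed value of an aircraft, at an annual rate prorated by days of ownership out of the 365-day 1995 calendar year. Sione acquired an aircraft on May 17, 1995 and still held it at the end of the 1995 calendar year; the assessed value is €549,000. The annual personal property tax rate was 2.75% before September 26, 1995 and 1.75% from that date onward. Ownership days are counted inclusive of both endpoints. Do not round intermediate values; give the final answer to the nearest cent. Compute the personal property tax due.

€8,013.14

May 17 – September 25, 1995: 132 days at 2.75% → €549,000 × 2.75% × 132/365 = €5,459.9178
September 26 – December 31, 1995: 97 days at 1.75% → €549,000 × 1.75% × 97/365 = €2,553.2260
Total = €8,013.1438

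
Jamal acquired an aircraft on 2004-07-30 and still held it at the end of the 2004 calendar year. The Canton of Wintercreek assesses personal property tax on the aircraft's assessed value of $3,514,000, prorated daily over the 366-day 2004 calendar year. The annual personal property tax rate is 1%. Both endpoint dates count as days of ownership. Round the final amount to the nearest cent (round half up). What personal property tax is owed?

$14,881.69

Days held (2004-07-30 to 2004-12-31): 155 out of 366
Tax = $3,514,000 × 1% × 155/366 = $14,881.6940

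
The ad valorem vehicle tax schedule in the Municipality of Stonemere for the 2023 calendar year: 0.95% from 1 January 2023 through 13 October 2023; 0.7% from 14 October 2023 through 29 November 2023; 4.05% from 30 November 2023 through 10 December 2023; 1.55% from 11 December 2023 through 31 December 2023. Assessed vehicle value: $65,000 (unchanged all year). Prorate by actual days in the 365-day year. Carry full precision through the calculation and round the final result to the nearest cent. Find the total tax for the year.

1 January – 13 October 2023: 286 days at 0.95% → $65,000 × 0.95% × 286/365 = $483.8493
14 October – 29 November 2023: 47 days at 0.7% → $65,000 × 0.7% × 47/365 = $58.5890
30 November – 10 December 2023: 11 days at 4.05% → $65,000 × 4.05% × 11/365 = $79.3356
11 December – 31 December 2023: 21 days at 1.55% → $65,000 × 1.55% × 21/365 = $57.9658
Total = $679.7397

$679.74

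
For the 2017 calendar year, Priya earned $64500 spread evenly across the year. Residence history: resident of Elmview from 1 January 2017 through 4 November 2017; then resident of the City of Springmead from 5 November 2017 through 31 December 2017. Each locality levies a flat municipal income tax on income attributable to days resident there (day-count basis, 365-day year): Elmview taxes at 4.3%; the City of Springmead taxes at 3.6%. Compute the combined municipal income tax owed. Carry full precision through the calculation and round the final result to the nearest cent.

$2702.99

Elmview, 1 January – 4 November 2017: 308 days → $64500 × 4.3% × 308/365 = $2340.3781
The City of Springmead, 5 November – 31 December 2017: 57 days → $64500 × 3.6% × 57/365 = $362.6137
Total = $2702.9918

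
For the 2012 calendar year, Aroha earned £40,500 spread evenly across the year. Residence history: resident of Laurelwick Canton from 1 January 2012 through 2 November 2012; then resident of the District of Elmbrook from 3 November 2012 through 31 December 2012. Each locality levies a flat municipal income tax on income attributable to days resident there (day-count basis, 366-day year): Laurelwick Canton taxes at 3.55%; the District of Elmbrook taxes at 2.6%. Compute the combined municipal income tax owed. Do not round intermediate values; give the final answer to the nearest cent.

Laurelwick Canton, 1 January – 2 November 2012: 307 days → £40,500 × 3.55% × 307/366 = £1,205.9816
The District of Elmbrook, 3 November – 31 December 2012: 59 days → £40,500 × 2.6% × 59/366 = £169.7459
Total = £1,375.7275

£1,375.73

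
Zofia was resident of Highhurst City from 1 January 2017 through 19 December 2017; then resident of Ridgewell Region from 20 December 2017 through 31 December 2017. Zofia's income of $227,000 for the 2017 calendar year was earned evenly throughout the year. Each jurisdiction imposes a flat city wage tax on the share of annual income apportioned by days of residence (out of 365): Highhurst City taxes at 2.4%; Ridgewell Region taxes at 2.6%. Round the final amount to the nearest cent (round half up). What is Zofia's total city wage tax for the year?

Highhurst City, 1 January – 19 December 2017: 353 days → $227,000 × 2.4% × 353/365 = $5,268.8877
Ridgewell Region, 20 December – 31 December 2017: 12 days → $227,000 × 2.6% × 12/365 = $194.0384
Total = $5,462.9260

$5,462.93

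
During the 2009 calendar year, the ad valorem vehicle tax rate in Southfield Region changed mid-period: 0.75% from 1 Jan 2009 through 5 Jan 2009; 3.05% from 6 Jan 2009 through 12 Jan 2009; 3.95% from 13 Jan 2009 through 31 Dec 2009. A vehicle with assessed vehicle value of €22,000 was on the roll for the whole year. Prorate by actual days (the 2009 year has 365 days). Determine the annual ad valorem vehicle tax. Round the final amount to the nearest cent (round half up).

€855.56

1 Jan – 5 Jan 2009: 5 days at 0.75% → €22,000 × 0.75% × 5/365 = €2.2603
6 Jan – 12 Jan 2009: 7 days at 3.05% → €22,000 × 3.05% × 7/365 = €12.8685
13 Jan – 31 Dec 2009: 353 days at 3.95% → €22,000 × 3.95% × 353/365 = €840.4301
Total = €855.5589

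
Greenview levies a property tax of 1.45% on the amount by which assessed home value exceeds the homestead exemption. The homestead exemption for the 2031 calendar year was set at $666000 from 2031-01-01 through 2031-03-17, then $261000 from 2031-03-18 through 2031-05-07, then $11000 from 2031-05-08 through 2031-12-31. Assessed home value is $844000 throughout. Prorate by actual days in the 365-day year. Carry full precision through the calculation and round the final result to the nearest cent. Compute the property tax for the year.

2031-01-01 to 2031-03-17: 76 days, exemption $666000 → ($844000 − $666000) × 1.45% × 76/365 = $537.4137
2031-03-18 to 2031-05-07: 51 days, exemption $261000 → ($844000 − $261000) × 1.45% × 51/365 = $1181.1740
2031-05-08 to 2031-12-31: 238 days, exemption $11000 → ($844000 − $11000) × 1.45% × 238/365 = $7875.8438
Total = $9594.4315

$9594.43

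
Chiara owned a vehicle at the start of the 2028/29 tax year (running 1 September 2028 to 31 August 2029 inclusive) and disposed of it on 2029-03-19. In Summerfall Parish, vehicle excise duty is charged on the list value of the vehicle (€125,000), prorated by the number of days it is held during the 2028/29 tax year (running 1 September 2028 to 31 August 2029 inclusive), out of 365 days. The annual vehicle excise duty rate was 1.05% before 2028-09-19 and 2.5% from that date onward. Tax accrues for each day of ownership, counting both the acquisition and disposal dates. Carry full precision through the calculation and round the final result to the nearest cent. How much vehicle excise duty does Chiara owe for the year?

2028-09-01 to 2028-09-18: 18 days at 1.05% → €125,000 × 1.05% × 18/365 = €64.7260
2028-09-19 to 2029-03-19: 182 days at 2.5% → €125,000 × 2.5% × 182/365 = €1,558.2192
Total = €1,622.9452

€1,622.95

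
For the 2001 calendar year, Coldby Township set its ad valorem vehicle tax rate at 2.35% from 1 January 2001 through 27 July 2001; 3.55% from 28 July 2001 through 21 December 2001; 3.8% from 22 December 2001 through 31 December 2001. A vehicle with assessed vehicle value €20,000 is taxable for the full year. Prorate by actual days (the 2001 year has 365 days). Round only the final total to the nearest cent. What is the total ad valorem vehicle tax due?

1 January – 27 July 2001: 208 days at 2.35% → €20,000 × 2.35% × 208/365 = €267.8356
28 July – 21 December 2001: 147 days at 3.55% → €20,000 × 3.55% × 147/365 = €285.9452
22 December – 31 December 2001: 10 days at 3.8% → €20,000 × 3.8% × 10/365 = €20.8219
Total = €574.6027

€574.60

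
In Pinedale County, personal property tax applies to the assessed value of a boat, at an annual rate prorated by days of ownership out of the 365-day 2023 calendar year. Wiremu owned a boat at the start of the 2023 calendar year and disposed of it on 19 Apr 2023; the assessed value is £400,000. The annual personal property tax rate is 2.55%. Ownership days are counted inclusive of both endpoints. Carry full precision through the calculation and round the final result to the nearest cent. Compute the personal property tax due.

Days held (1 Jan – 19 Apr 2023): 109 out of 365
Tax = £400,000 × 2.55% × 109/365 = £3,046.0274

£3,046.03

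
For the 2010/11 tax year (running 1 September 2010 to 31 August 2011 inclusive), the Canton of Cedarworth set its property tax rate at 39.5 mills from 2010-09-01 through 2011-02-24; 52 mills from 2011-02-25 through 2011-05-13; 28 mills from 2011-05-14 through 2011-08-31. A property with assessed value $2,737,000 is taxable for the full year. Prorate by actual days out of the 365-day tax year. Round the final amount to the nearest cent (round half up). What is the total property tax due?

2010-09-01 to 2011-02-24: 177 days at 39.5 mills → $2,737,000 × 3.95% × 177/365 = $52,426.6726
2011-02-25 to 2011-05-13: 78 days at 52 mills → $2,737,000 × 5.2% × 78/365 = $30,414.4438
2011-05-14 to 2011-08-31: 110 days at 28 mills → $2,737,000 × 2.8% × 110/365 = $23,095.7808
Total = $105,936.8973

$105,936.90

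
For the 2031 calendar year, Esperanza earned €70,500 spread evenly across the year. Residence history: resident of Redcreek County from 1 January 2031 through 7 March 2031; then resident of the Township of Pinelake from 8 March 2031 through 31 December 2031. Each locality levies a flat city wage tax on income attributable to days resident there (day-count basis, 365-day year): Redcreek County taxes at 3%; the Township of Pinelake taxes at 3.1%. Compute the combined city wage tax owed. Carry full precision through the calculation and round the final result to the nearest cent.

€2,172.75

Redcreek County, 1 January – 7 March 2031: 66 days → €70,500 × 3% × 66/365 = €382.4384
The Township of Pinelake, 8 March – 31 December 2031: 299 days → €70,500 × 3.1% × 299/365 = €1,790.3137
Total = €2,172.7521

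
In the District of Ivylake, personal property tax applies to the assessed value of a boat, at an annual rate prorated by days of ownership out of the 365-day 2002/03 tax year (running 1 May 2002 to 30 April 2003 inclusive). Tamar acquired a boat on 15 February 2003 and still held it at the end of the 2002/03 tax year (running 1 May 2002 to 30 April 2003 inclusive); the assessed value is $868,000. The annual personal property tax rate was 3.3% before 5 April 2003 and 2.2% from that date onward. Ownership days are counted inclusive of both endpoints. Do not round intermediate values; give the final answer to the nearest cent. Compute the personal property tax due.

$5,205.62

15 February – 4 April 2003: 49 days at 3.3% → $868,000 × 3.3% × 49/365 = $3,845.3589
5 April – 30 April 2003: 26 days at 2.2% → $868,000 × 2.2% × 26/365 = $1,360.2630
Total = $5,205.6219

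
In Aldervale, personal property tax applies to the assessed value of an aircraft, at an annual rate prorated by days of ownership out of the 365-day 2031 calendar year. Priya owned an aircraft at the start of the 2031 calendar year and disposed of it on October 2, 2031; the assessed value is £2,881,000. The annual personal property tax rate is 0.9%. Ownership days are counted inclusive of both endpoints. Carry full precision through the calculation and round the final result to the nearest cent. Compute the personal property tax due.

Days held (January 1 – October 2, 2031): 275 out of 365
Tax = £2,881,000 × 0.9% × 275/365 = £19,535.5479

£19,535.55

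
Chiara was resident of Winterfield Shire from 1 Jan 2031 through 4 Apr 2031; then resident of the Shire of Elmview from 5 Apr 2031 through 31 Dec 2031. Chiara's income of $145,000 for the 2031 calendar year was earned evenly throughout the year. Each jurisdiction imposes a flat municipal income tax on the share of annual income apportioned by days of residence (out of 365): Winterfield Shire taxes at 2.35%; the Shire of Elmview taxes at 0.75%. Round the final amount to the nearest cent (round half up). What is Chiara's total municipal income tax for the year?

Winterfield Shire, 1 Jan – 4 Apr 2031: 94 days → $145,000 × 2.35% × 94/365 = $877.5479
The Shire of Elmview, 5 Apr – 31 Dec 2031: 271 days → $145,000 × 0.75% × 271/365 = $807.4315
Total = $1,684.9795

$1,684.98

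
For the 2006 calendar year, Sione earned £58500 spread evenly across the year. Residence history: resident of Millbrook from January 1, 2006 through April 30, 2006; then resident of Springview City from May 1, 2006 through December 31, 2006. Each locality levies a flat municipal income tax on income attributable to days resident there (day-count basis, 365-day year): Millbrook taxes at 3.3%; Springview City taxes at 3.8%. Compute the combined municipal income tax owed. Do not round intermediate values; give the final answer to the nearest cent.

£2126.84

Millbrook, January 1 – April 30, 2006: 120 days → £58500 × 3.3% × 120/365 = £634.6849
Springview City, May 1 – December 31, 2006: 245 days → £58500 × 3.8% × 245/365 = £1492.1507
Total = £2126.8356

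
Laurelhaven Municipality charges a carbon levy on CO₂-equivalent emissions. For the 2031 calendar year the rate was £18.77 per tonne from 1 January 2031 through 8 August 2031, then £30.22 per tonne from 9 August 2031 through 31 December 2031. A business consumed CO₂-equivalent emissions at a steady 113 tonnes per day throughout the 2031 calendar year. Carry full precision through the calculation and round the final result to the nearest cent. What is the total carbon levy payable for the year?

£961,776.90

1 January – 8 August 2031: 220 days × 113 tonnes/day = 24,860 tonnes at £18.77/tonne → £466,622.20
9 August – 31 December 2031: 145 days × 113 tonnes/day = 16,385 tonnes at £30.22/tonne → £495,154.70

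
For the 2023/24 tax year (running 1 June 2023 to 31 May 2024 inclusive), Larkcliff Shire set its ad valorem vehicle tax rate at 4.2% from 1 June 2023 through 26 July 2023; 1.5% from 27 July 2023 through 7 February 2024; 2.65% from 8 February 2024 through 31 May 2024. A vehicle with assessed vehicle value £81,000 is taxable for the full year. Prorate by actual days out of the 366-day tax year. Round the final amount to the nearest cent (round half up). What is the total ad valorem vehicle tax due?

1 June – 26 July 2023: 56 days at 4.2% → £81,000 × 4.2% × 56/366 = £520.5246
27 July 2023 – 7 February 2024: 196 days at 1.5% → £81,000 × 1.5% × 196/366 = £650.6557
8 February – 31 May 2024: 114 days at 2.65% → £81,000 × 2.65% × 114/366 = £668.5820
Total = £1,839.7623

£1,839.76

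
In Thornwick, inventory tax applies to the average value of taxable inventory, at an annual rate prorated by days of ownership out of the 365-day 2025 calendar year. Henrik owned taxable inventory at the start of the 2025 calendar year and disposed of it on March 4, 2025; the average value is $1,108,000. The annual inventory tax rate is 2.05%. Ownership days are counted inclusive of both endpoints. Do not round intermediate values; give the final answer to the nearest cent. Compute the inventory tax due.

Days held (January 1 – March 4, 2025): 63 out of 365
Tax = $1,108,000 × 2.05% × 63/365 = $3,920.4986

$3,920.50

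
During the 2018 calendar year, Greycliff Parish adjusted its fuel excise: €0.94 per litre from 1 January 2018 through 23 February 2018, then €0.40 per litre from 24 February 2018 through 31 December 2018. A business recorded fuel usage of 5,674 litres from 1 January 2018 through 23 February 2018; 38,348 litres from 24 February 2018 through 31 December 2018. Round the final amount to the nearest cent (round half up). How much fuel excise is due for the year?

1 January – 23 February 2018: 5,674 litres at €0.94/litre → €5,333.56
24 February – 31 December 2018: 38,348 litres at €0.40/litre → €15,339.20

€20,672.76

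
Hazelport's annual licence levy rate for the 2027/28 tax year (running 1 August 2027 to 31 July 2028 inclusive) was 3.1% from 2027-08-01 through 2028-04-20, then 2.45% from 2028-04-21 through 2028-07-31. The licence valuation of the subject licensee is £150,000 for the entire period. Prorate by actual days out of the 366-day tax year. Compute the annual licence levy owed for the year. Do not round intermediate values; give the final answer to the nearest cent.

2027-08-01 to 2028-04-20: 264 days at 3.1% → £150,000 × 3.1% × 264/366 = £3,354.0984
2028-04-21 to 2028-07-31: 102 days at 2.45% → £150,000 × 2.45% × 102/366 = £1,024.1803
Total = £4,378.2787

£4,378.28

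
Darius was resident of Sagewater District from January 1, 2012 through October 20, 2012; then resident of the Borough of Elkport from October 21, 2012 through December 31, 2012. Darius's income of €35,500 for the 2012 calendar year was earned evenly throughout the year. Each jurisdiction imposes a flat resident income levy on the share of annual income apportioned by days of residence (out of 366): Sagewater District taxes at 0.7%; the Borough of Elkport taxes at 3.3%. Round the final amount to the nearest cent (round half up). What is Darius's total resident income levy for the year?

Sagewater District, January 1 – October 20, 2012: 294 days → €35,500 × 0.7% × 294/366 = €199.6148
The Borough of Elkport, October 21 – December 31, 2012: 72 days → €35,500 × 3.3% × 72/366 = €230.4590
Total = €430.0738

€430.07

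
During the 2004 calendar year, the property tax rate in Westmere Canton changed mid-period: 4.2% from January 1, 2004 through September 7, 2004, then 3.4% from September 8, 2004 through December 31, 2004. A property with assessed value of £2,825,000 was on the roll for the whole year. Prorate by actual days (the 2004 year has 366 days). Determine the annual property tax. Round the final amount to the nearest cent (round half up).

January 1 – September 7, 2004: 251 days at 4.2% → £2,825,000 × 4.2% × 251/366 = £81,369.2623
September 8 – December 31, 2004: 115 days at 3.4% → £2,825,000 × 3.4% × 115/366 = £30,179.6448
Total = £111,548.9071

£111,548.91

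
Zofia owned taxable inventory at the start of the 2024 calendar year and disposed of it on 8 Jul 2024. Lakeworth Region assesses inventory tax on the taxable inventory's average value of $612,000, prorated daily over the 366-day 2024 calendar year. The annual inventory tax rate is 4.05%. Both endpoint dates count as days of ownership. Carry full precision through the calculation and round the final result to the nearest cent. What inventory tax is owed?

$12,867.05

Days held (1 Jan – 8 Jul 2024): 190 out of 366
Tax = $612,000 × 4.05% × 190/366 = $12,867.0492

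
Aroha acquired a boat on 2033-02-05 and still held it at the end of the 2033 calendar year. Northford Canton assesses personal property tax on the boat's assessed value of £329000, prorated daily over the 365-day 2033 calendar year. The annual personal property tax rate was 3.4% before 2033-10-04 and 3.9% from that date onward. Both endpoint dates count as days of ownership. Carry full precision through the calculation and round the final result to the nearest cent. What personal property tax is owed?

£10514.48

2033-02-05 to 2033-10-03: 241 days at 3.4% → £329000 × 3.4% × 241/365 = £7385.8247
2033-10-04 to 2033-12-31: 89 days at 3.9% → £329000 × 3.9% × 89/365 = £3128.6548
Total = £10514.4795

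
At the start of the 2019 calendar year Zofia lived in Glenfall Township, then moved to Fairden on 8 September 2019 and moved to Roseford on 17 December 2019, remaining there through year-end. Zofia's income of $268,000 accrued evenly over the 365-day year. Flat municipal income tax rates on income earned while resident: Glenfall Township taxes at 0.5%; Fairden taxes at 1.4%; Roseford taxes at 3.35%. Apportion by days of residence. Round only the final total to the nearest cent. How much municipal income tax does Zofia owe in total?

$2,314.71

Glenfall Township, 1 January – 7 September 2019: 250 days → $268,000 × 0.5% × 250/365 = $917.8082
Fairden, 8 September – 16 December 2019: 100 days → $268,000 × 1.4% × 100/365 = $1,027.9452
Roseford, 17 December – 31 December 2019: 15 days → $268,000 × 3.35% × 15/365 = $368.9589
Total = $2,314.7123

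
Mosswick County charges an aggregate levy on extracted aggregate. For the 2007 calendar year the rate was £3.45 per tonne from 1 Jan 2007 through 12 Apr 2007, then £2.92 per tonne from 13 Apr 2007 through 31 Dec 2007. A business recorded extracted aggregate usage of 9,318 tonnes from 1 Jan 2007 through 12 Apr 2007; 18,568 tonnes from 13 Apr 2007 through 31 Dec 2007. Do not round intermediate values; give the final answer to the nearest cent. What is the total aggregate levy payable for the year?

1 Jan – 12 Apr 2007: 9,318 tonnes at £3.45/tonne → £32,147.10
13 Apr – 31 Dec 2007: 18,568 tonnes at £2.92/tonne → £54,218.56

£86,365.66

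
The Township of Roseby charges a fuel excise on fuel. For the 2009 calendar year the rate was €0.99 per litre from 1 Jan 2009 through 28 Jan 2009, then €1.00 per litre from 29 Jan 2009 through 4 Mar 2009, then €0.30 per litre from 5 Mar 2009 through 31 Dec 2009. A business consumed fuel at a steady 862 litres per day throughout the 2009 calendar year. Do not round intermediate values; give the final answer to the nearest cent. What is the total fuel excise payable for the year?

€132,161.84

1 Jan – 28 Jan 2009: 28 days × 862 litres/day = 24,136 litres at €0.99/litre → €23,894.64
29 Jan – 4 Mar 2009: 35 days × 862 litres/day = 30,170 litres at €1.00/litre → €30,170.00
5 Mar – 31 Dec 2009: 302 days × 862 litres/day = 260,324 litres at €0.30/litre → €78,097.20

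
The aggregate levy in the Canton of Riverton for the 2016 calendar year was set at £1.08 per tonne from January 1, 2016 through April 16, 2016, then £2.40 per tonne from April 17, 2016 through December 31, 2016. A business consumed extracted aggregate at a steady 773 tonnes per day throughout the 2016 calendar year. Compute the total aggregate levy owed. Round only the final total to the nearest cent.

£569824.68

January 1 – April 16, 2016: 107 days × 773 tonnes/day = 82,711 tonnes at £1.08/tonne → £89327.88
April 17 – December 31, 2016: 259 days × 773 tonnes/day = 200,207 tonnes at £2.40/tonne → £480496.80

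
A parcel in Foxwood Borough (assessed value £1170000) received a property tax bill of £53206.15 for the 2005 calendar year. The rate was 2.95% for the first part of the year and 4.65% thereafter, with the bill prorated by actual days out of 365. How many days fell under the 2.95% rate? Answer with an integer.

22 days

Let d = days at the first rate; then 365 − d days at the second rate.
£1170000 × [2.95%·d + 4.65%·(365−d)] / 365 = £53206.15
Solving gives d = 22, so the new rate took effect on 23 January 2005.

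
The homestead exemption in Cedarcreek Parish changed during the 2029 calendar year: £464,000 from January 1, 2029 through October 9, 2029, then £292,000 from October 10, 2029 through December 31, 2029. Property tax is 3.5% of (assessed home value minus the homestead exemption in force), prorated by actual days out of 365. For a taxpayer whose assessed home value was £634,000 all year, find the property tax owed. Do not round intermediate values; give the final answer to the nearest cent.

£7,318.93

January 1 – October 9, 2029: 282 days, exemption £464,000 → (£634,000 − £464,000) × 3.5% × 282/365 = £4,596.9863
October 10 – December 31, 2029: 83 days, exemption £292,000 → (£634,000 − £292,000) × 3.5% × 83/365 = £2,721.9452
Total = £7,318.9315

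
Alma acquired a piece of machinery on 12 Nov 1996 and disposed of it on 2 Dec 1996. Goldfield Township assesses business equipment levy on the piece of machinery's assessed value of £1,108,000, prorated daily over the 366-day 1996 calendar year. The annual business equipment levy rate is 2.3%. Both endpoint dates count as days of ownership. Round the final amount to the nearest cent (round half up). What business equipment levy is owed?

£1,462.20

Days held (12 Nov – 2 Dec 1996): 21 out of 366
Tax = £1,108,000 × 2.3% × 21/366 = £1,462.1967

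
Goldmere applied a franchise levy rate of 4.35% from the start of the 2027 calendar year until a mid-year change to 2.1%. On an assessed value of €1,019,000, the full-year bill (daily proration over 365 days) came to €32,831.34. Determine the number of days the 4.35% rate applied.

Let d = days at the first rate; then 365 − d days at the second rate.
€1,019,000 × [4.35%·d + 2.1%·(365−d)] / 365 = €32,831.34
Solving gives d = 182, so the new rate took effect on 2 Jul 2027.

182 days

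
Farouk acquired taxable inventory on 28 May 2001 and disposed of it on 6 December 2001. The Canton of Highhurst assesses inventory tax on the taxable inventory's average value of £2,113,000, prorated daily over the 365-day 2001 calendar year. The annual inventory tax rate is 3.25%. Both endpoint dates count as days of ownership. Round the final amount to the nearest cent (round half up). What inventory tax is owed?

Days held (28 May – 6 December 2001): 193 out of 365
Tax = £2,113,000 × 3.25% × 193/365 = £36,311.7603

£36,311.76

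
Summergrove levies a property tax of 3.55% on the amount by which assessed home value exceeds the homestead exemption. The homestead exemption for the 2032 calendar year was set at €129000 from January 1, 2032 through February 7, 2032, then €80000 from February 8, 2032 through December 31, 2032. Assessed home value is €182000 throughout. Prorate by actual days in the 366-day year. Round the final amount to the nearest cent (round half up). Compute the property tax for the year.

January 1 – February 7, 2032: 38 days, exemption €129000 → (€182000 − €129000) × 3.55% × 38/366 = €195.3470
February 8 – December 31, 2032: 328 days, exemption €80000 → (€182000 − €80000) × 3.55% × 328/366 = €3245.0492
Total = €3440.3962

€3440.40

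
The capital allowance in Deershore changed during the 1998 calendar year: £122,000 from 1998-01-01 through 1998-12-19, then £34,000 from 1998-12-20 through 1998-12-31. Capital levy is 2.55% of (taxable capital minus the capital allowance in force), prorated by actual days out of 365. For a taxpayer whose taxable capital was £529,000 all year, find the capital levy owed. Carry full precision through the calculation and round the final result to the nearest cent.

1998-01-01 to 1998-12-19: 353 days, exemption £122,000 → (£529,000 − £122,000) × 2.55% × 353/365 = £10,037.2890
1998-12-20 to 1998-12-31: 12 days, exemption £34,000 → (£529,000 − £34,000) × 2.55% × 12/365 = £414.9863
Total = £10,452.2753

£10,452.28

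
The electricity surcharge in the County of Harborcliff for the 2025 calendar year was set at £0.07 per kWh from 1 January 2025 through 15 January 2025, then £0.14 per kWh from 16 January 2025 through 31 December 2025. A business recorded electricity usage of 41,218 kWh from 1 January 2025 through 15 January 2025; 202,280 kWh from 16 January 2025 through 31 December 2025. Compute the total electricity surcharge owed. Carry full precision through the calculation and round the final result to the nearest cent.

1 January – 15 January 2025: 41,218 kWh at £0.07/kWh → £2,885.26
16 January – 31 December 2025: 202,280 kWh at £0.14/kWh → £28,319.20

£31,204.46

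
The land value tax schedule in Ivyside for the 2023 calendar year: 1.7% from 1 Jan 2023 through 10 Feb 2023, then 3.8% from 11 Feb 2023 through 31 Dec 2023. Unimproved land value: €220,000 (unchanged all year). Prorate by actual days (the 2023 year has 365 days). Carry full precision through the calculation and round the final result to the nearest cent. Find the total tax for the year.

1 Jan – 10 Feb 2023: 41 days at 1.7% → €220,000 × 1.7% × 41/365 = €420.1096
11 Feb – 31 Dec 2023: 324 days at 3.8% → €220,000 × 3.8% × 324/365 = €7,420.9315
Total = €7,841.0411

€7,841.04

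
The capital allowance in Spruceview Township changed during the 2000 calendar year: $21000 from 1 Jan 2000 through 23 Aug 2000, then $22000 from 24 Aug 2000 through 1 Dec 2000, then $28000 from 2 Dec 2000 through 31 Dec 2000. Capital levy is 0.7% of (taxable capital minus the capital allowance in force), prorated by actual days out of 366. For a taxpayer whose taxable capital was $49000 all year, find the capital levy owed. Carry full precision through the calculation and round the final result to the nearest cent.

1 Jan – 23 Aug 2000: 236 days, exemption $21000 → ($49000 − $21000) × 0.7% × 236/366 = $126.3825
24 Aug – 1 Dec 2000: 100 days, exemption $22000 → ($49000 − $22000) × 0.7% × 100/366 = $51.6393
2 Dec – 31 Dec 2000: 30 days, exemption $28000 → ($49000 − $28000) × 0.7% × 30/366 = $12.0492
Total = $190.0710

$190.07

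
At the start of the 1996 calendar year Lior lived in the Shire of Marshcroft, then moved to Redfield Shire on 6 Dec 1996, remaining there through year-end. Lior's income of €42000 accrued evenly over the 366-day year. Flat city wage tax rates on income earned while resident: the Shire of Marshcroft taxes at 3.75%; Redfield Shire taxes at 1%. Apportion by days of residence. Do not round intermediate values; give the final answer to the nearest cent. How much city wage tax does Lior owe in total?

€1492.95

The Shire of Marshcroft, 1 Jan – 5 Dec 1996: 340 days → €42000 × 3.75% × 340/366 = €1463.1148
Redfield Shire, 6 Dec – 31 Dec 1996: 26 days → €42000 × 1% × 26/366 = €29.8361
Total = €1492.9508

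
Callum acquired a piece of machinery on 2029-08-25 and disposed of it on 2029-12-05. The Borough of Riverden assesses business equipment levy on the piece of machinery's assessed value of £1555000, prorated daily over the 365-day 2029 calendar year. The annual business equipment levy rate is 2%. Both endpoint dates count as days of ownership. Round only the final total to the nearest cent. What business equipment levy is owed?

Days held (2029-08-25 to 2029-12-05): 103 out of 365
Tax = £1555000 × 2% × 103/365 = £8776.1644

£8776.16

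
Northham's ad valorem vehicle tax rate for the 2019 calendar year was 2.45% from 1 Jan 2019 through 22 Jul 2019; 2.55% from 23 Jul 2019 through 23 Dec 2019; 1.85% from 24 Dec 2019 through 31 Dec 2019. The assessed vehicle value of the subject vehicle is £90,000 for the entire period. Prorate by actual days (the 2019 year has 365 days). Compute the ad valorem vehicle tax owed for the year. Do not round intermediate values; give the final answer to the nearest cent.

1 Jan – 22 Jul 2019: 203 days at 2.45% → £90,000 × 2.45% × 203/365 = £1,226.3425
23 Jul – 23 Dec 2019: 154 days at 2.55% → £90,000 × 2.55% × 154/365 = £968.3014
24 Dec – 31 Dec 2019: 8 days at 1.85% → £90,000 × 1.85% × 8/365 = £36.4932
Total = £2,231.1370

£2,231.14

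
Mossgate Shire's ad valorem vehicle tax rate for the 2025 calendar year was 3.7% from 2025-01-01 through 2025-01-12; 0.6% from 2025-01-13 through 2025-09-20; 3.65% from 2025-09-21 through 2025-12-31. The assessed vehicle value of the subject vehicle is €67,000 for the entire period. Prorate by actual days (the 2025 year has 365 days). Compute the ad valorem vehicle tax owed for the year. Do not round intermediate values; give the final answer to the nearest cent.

2025-01-01 to 2025-01-12: 12 days at 3.7% → €67,000 × 3.7% × 12/365 = €81.5014
2025-01-13 to 2025-09-20: 251 days at 0.6% → €67,000 × 0.6% × 251/365 = €276.4438
2025-09-21 to 2025-12-31: 102 days at 3.65% → €67,000 × 3.65% × 102/365 = €683.4000
Total = €1,041.3452

€1,041.35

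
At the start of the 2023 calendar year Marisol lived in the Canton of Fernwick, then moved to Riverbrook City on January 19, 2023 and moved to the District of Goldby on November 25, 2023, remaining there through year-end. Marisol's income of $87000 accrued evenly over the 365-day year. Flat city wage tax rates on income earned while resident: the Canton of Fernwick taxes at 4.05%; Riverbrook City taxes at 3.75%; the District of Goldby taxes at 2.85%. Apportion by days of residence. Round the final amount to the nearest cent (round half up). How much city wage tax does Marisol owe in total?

$3196.00

The Canton of Fernwick, January 1 – January 18, 2023: 18 days → $87000 × 4.05% × 18/365 = $173.7616
Riverbrook City, January 19 – November 24, 2023: 310 days → $87000 × 3.75% × 310/365 = $2770.8904
The District of Goldby, November 25 – December 31, 2023: 37 days → $87000 × 2.85% × 37/365 = $251.3466
Total = $3195.9986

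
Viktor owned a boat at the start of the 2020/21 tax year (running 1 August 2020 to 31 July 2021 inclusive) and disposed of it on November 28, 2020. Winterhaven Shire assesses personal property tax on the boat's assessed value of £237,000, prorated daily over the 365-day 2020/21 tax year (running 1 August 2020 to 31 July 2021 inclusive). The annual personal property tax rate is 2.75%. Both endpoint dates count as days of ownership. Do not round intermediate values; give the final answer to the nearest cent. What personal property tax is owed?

Days held (August 1 – November 28, 2020): 120 out of 365
Tax = £237,000 × 2.75% × 120/365 = £2,142.7397

£2,142.74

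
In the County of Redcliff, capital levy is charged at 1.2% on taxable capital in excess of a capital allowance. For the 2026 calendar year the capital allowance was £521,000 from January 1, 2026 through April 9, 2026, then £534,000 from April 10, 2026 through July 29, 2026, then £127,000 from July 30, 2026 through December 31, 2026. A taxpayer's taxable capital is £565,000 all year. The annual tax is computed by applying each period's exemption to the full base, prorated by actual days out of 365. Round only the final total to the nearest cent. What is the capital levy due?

January 1 – April 9, 2026: 99 days, exemption £521,000 → (£565,000 − £521,000) × 1.2% × 99/365 = £143.2110
April 10 – July 29, 2026: 111 days, exemption £534,000 → (£565,000 − £534,000) × 1.2% × 111/365 = £113.1288
July 30 – December 31, 2026: 155 days, exemption £127,000 → (£565,000 − £127,000) × 1.2% × 155/365 = £2,232.0000
Total = £2,488.3397

£2,488.34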